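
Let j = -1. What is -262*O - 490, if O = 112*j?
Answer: 28854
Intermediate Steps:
O = -112 (O = 112*(-1) = -112)
-262*O - 490 = -262*(-112) - 490 = 29344 - 490 = 28854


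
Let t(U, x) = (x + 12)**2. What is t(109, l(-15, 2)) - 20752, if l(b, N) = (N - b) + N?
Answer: -19791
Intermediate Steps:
l(b, N) = -b + 2*N
t(U, x) = (12 + x)**2
t(109, l(-15, 2)) - 20752 = (12 + (-1*(-15) + 2*2))**2 - 20752 = (12 + (15 + 4))**2 - 20752 = (12 + 19)**2 - 20752 = 31**2 - 20752 = 961 - 20752 = -19791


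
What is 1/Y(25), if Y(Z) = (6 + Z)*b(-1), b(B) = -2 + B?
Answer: -1/93 ≈ -0.010753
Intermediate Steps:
Y(Z) = -18 - 3*Z (Y(Z) = (6 + Z)*(-2 - 1) = (6 + Z)*(-3) = -18 - 3*Z)
1/Y(25) = 1/(-18 - 3*25) = 1/(-18 - 75) = 1/(-93) = -1/93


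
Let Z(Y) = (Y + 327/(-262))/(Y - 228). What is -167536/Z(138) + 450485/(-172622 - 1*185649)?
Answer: 157259227089935/1426276851 ≈ 1.1026e+5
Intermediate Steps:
Z(Y) = (-327/262 + Y)/(-228 + Y) (Z(Y) = (Y + 327*(-1/262))/(-228 + Y) = (Y - 327/262)/(-228 + Y) = (-327/262 + Y)/(-228 + Y))
-167536/Z(138) + 450485/(-172622 - 1*185649) = -167536*(-228 + 138)/(-327/262 + 138) + 450485/(-172622 - 1*185649) = -167536/((35829/262)/(-90)) + 450485/(-172622 - 185649) = -167536/((-1/90*35829/262)) + 450485/(-358271) = -167536/(-3981/2620) + 450485*(-1/358271) = -167536*(-2620/3981) - 450485/358271 = 438944320/3981 - 450485/358271 = 157259227089935/1426276851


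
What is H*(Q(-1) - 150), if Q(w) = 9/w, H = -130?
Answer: 20670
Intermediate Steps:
H*(Q(-1) - 150) = -130*(9/(-1) - 150) = -130*(9*(-1) - 150) = -130*(-9 - 150) = -130*(-159) = 20670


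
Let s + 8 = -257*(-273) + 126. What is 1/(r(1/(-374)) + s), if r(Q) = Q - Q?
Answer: 1/70279 ≈ 1.4229e-5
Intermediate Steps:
r(Q) = 0
s = 70279 (s = -8 + (-257*(-273) + 126) = -8 + (70161 + 126) = -8 + 70287 = 70279)
1/(r(1/(-374)) + s) = 1/(0 + 70279) = 1/70279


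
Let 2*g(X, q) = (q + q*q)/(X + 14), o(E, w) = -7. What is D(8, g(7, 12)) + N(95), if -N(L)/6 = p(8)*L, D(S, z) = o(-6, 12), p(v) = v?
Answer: -4567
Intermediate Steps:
g(X, q) = (q + q²)/(2*(14 + X)) (g(X, q) = ((q + q*q)/(X + 14))/2 = ((q + q²)/(14 + X))/2 = (q + q²)/(2*(14 + X)))
D(S, z) = -7
N(L) = -48*L
D(8, g(7, 12)) + N(95) = -7 - 48*95 = -7 - 4560 = -4567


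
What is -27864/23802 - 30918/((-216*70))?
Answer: 8739071/9996840 ≈ 0.87418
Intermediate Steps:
-27864/23802 - 30918/((-216*70)) = -27864*1/23802 - 30918/(-15120) = -4644/3967 - 30918*(-1/15120) = -4644/3967 + 5153/2520 = 8739071/9996840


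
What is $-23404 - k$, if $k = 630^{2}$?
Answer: $-420304$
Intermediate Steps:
$k = 396900$
$-23404 - k = -23404 - 396900 = -420304$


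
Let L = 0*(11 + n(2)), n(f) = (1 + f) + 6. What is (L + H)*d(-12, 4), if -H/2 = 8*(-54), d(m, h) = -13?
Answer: -11232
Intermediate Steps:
n(f) = 7 + f
H = 864 (H = -16*(-54) = -2*(-432) = 864)
L = 0 (L = 0*(11 + (7 + 2)) = 0*(11 + 9) = 0*20 = 0)
(L + H)*d(-12, 4) = (0 + 864)*(-13) = 864*(-13) = -11232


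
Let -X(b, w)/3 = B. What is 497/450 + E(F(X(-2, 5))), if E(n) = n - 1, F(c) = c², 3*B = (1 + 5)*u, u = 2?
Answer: 64847/450 ≈ 144.10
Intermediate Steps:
B = 4 (B = ((1 + 5)*2)/3 = (6*2)/3 = (⅓)*12 = 4)
X(b, w) = -12 (X(b, w) = -3*4 = -12)
E(n) = -1 + n
497/450 + E(F(X(-2, 5))) = 497/450 + (-1 + (-12)²) = 497*(1/450) + (-1 + 144) = 497/450 + 143 = 64847/450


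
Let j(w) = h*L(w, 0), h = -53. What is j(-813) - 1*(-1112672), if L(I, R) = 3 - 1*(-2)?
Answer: 1112407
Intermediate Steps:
L(I, R) = 5 (L(I, R) = 3 + 2 = 5)
j(w) = -265 (j(w) = -53*5 = -265)
j(-813) - 1*(-1112672) = -265 - 1*(-1112672) = -265 + 1112672 = 1112407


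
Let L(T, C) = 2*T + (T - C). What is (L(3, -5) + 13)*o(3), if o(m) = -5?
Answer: -135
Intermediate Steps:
L(T, C) = -C + 3*T
(L(3, -5) + 13)*o(3) = ((-1*(-5) + 3*3) + 13)*(-5) = ((5 + 9) + 13)*(-5) = (14 + 13)*(-5) = 27*(-5) = -135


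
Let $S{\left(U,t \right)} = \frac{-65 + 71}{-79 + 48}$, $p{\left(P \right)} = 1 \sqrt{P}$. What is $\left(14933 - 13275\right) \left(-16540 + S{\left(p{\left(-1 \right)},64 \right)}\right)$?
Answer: $- \frac{850132868}{31} \approx -2.7424 \cdot 10^{7}$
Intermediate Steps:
$p{\left(P \right)} = \sqrt{P}$
$S{\left(U,t \right)} = - \frac{6}{31}$ ($S{\left(U,t \right)} = \frac{6}{-31} = 6 \left(- \frac{1}{31}\right) = - \frac{6}{31}$)
$\left(14933 - 13275\right) \left(-16540 + S{\left(p{\left(-1 \right)},64 \right)}\right) = \left(14933 - 13275\right) \left(-16540 - \frac{6}{31}\right) = 1658 \left(- \frac{512746}{31}\right) = - \frac{850132868}{31}$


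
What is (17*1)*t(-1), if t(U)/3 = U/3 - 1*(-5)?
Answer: 238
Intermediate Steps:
t(U) = 15 + U (t(U) = 3*(U/3 - 1*(-5)) = 3*(U*(⅓) + 5) = 3*(U/3 + 5) = 3*(5 + U/3) = 15 + U)
(17*1)*t(-1) = (17*1)*(15 - 1) = 17*14 = 238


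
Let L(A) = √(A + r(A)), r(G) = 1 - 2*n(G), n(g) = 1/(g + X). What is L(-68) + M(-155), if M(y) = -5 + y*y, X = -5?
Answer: 24020 + I*√356897/73 ≈ 24020.0 + 8.1837*I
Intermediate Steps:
n(g) = 1/(-5 + g) (n(g) = 1/(g - 5) = 1/(-5 + g))
M(y) = -5 + y²
r(G) = 1 - 2/(-5 + G)
L(A) = √(A + (-7 + A)/(-5 + A))
L(-68) + M(-155) = √((-7 - 68 - 68*(-5 - 68))/(-5 - 68)) + (-5 + (-155)²) = √((-7 - 68 - 68*(-73))/(-73)) + (-5 + 24025) = √(-(-7 - 68 + 4964)/73) + 24020 = √(-1/73*4889) + 24020 = √(-4889/73) + 24020 = I*√356897/73 + 24020 = 24020 + I*√356897/73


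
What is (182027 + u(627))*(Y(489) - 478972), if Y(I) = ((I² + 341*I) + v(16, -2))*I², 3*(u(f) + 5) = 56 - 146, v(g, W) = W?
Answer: 17662520707527552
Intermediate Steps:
u(f) = -35 (u(f) = -5 + (56 - 146)/3 = -5 + (⅓)*(-90) = -5 - 30 = -35)
Y(I) = I²*(-2 + I² + 341*I) (Y(I) = ((I² + 341*I) - 2)*I² = (-2 + I² + 341*I)*I² = I²*(-2 + I² + 341*I))
(182027 + u(627))*(Y(489) - 478972) = (182027 - 35)*(489²*(-2 + 489² + 341*489) - 478972) = 181992*(239121*(-2 + 239121 + 166749) - 478972) = 181992*(239121*405868 - 478972) = 181992*(97051562028 - 478972) = 181992*97051083056 = 17662520707527552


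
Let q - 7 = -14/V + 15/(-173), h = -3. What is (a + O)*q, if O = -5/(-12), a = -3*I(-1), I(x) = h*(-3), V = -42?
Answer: -1199759/6228 ≈ -192.64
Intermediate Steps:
I(x) = 9 (I(x) = -3*(-3) = 9)
a = -27 (a = -3*9 = -27)
O = 5/12 (O = -5*(-1/12) = 5/12 ≈ 0.41667)
q = 3761/519 (q = 7 + (-14/(-42) + 15/(-173)) = 7 + (-14*(-1/42) + 15*(-1/173)) = 7 + (⅓ - 15/173) = 7 + 128/519 = 3761/519 ≈ 7.2466)
(a + O)*q = (-27 + 5/12)*(3761/519) = -319/12*3761/519 = -1199759/6228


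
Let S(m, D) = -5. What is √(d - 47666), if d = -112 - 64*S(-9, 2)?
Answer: I*√47458 ≈ 217.85*I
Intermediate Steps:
d = 208 (d = -112 - 64*(-5) = -112 + 320 = 208)
√(d - 47666) = √(208 - 47666) = √(-47458) = I*√47458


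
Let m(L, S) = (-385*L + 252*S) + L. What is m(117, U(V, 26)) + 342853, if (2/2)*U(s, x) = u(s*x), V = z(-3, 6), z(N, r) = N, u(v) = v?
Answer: 278269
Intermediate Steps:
V = -3
U(s, x) = s*x
m(L, S) = -384*L + 252*S
m(117, U(V, 26)) + 342853 = (-384*117 + 252*(-3*26)) + 342853 = (-44928 + 252*(-78)) + 342853 = (-44928 - 19656) + 342853 = -64584 + 342853 = 278269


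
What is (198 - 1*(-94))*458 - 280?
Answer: 133456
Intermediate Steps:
(198 - 1*(-94))*458 - 280 = (198 + 94)*458 - 280 = 292*458 - 280 = 133736 - 280 = 133456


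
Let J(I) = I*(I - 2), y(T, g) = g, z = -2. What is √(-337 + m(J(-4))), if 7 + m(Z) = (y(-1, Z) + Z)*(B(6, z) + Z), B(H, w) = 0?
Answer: 2*√202 ≈ 28.425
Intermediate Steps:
J(I) = I*(-2 + I)
m(Z) = -7 + 2*Z² (m(Z) = -7 + (Z + Z)*(0 + Z) = -7 + (2*Z)*Z = -7 + 2*Z²)
√(-337 + m(J(-4))) = √(-337 + (-7 + 2*(-4*(-2 - 4))²)) = √(-337 + (-7 + 2*(-4*(-6))²)) = √(-337 + (-7 + 2*24²)) = √(-337 + (-7 + 2*576)) = √(-337 + (-7 + 1152)) = √(-337 + 1145) = √808 = 2*√202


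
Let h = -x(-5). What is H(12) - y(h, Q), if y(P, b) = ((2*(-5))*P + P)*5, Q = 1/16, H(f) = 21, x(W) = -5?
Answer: 246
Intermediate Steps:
Q = 1/16 ≈ 0.062500
h = 5 (h = -1*(-5) = 5)
y(P, b) = -45*P (y(P, b) = (-10*P + P)*5 = -9*P*5 = -45*P)
H(12) - y(h, Q) = 21 - (-45)*5 = 21 - 1*(-225) = 21 + 225 = 246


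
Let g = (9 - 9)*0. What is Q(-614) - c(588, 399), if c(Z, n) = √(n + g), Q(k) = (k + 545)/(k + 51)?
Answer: 69/563 - √399 ≈ -19.852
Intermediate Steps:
Q(k) = (545 + k)/(51 + k)
g = 0 (g = 0*0 = 0)
c(Z, n) = √n (c(Z, n) = √(n + 0) = √n)
Q(-614) - c(588, 399) = (545 - 614)/(51 - 614) - √399 = -69/(-563) - √399 = -1/563*(-69) - √399 = 69/563 - √399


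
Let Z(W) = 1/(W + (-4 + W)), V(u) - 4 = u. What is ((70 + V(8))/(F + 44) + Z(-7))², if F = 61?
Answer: 208849/396900 ≈ 0.52620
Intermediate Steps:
V(u) = 4 + u
Z(W) = 1/(-4 + 2*W)
((70 + V(8))/(F + 44) + Z(-7))² = ((70 + (4 + 8))/(61 + 44) + 1/(2*(-2 - 7)))² = ((70 + 12)/105 + (½)/(-9))² = (82*(1/105) + (½)*(-⅑))² = (82/105 - 1/18)² = (457/630)² = 208849/396900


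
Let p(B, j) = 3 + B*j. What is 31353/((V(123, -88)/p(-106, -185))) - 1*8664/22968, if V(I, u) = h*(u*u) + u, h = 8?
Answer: 53496565579/5382168 ≈ 9939.6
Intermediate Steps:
V(I, u) = u + 8*u² (V(I, u) = 8*(u*u) + u = 8*u² + u = u + 8*u²)
31353/((V(123, -88)/p(-106, -185))) - 1*8664/22968 = 31353/(((-88*(1 + 8*(-88)))/(3 - 106*(-185)))) - 1*8664/22968 = 31353/(((-88*(1 - 704))/(3 + 19610))) - 8664*1/22968 = 31353/((-88*(-703)/19613)) - 361/957 = 31353/((61864*(1/19613))) - 361/957 = 31353/(5624/1783) - 361/957 = 31353*(1783/5624) - 361/957 = 55902399/5624 - 361/957 = 53496565579/5382168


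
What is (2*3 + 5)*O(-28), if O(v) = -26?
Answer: -286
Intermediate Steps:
(2*3 + 5)*O(-28) = (2*3 + 5)*(-26) = (6 + 5)*(-26) = 11*(-26) = -286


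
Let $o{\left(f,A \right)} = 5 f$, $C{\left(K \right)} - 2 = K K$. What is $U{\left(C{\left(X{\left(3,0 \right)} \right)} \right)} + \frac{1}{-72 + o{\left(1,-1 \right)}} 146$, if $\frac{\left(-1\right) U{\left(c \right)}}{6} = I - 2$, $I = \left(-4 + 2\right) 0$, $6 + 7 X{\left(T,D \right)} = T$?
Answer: $\frac{658}{67} \approx 9.8209$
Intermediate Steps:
$X{\left(T,D \right)} = - \frac{6}{7} + \frac{T}{7}$
$C{\left(K \right)} = 2 + K^{2}$ ($C{\left(K \right)} = 2 + K K = 2 + K^{2}$)
$I = 0$ ($I = \left(-2\right) 0 = 0$)
$U{\left(c \right)} = 12$ ($U{\left(c \right)} = - 6 \left(0 - 2\right) = \left(-6\right) \left(-2\right) = 12$)
$U{\left(C{\left(X{\left(3,0 \right)} \right)} \right)} + \frac{1}{-72 + o{\left(1,-1 \right)}} 146 = 12 + \frac{1}{-72 + 5 \cdot 1} \cdot 146 = 12 + \frac{1}{-72 + 5} \cdot 146 = 12 + \frac{1}{-67} \cdot 146 = 12 - \frac{146}{67} = \frac{658}{67}$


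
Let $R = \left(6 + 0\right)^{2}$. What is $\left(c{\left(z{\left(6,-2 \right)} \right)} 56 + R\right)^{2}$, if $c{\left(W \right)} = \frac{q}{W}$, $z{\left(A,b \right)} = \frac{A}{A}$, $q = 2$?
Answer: $21904$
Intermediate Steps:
$z{\left(A,b \right)} = 1$
$c{\left(W \right)} = \frac{2}{W}$
$R = 36$ ($R = 6^{2} = 36$)
$\left(c{\left(z{\left(6,-2 \right)} \right)} 56 + R\right)^{2} = \left(\frac{2}{1} \cdot 56 + 36\right)^{2} = \left(2 \cdot 1 \cdot 56 + 36\right)^{2} = \left(2 \cdot 56 + 36\right)^{2} = \left(112 + 36\right)^{2} = 148^{2} = 21904$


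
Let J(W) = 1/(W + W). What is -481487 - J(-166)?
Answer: -159853683/332 ≈ -4.8149e+5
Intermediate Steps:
J(W) = 1/(2*W)
-481487 - J(-166) = -481487 - 1/(2*(-166)) = -481487 - (-1)/(2*166) = -481487 - 1*(-1/332) = -481487 + 1/332 = -159853683/332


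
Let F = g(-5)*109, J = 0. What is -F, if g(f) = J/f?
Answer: 0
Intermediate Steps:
g(f) = 0 (g(f) = 0/f = 0)
F = 0 (F = 0*109 = 0)
-F = -1*0 = 0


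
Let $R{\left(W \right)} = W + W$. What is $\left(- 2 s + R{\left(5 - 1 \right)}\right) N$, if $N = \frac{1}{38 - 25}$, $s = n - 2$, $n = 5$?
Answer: $\frac{2}{13} \approx 0.15385$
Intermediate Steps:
$s = 3$ ($s = 5 - 2 = 3$)
$R{\left(W \right)} = 2 W$
$N = \frac{1}{13} \approx 0.076923$
$\left(- 2 s + R{\left(5 - 1 \right)}\right) N = \left(\left(-2\right) 3 + 2 \left(5 - 1\right)\right) \frac{1}{13} = \left(-6 + 2 \left(5 - 1\right)\right) \frac{1}{13} = \left(-6 + 2 \cdot 4\right) \frac{1}{13} = \left(-6 + 8\right) \frac{1}{13} = 2 \cdot \frac{1}{13} = \frac{2}{13}$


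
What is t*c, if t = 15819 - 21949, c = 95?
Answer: -582350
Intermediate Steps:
t = -6130
t*c = -6130*95 = -582350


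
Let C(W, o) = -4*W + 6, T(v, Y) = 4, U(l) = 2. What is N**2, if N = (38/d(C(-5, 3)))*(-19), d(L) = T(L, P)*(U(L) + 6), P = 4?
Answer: 130321/256 ≈ 509.07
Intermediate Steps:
C(W, o) = 6 - 4*W
d(L) = 32 (d(L) = 4*(2 + 6) = 4*8 = 32)
N = -361/16 (N = (38/32)*(-19) = (38*(1/32))*(-19) = (19/16)*(-19) = -361/16 ≈ -22.563)
N**2 = (-361/16)**2 = 130321/256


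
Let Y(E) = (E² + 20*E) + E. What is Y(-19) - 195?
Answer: -233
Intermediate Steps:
Y(E) = E² + 21*E
Y(-19) - 195 = -19*(21 - 19) - 195 = -19*2 - 195 = -38 - 195 = -233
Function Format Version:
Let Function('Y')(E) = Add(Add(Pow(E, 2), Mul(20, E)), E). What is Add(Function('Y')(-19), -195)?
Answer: -233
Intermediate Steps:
Function('Y')(E) = Add(Pow(E, 2), Mul(21, E))
Add(Function('Y')(-19), -195) = Add(Mul(-19, Add(21, -19)), -195) = Add(Mul(-19, 2), -195) = Add(-38, -195) = -233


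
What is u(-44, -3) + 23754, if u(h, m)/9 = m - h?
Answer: 24123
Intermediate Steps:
u(h, m) = -9*h + 9*m (u(h, m) = 9*(m - h) = -9*h + 9*m)
u(-44, -3) + 23754 = (-9*(-44) + 9*(-3)) + 23754 = (396 - 27) + 23754 = 369 + 23754 = 24123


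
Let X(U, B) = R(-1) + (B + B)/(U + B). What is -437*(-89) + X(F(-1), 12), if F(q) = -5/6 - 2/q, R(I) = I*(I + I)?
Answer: 3072849/79 ≈ 38897.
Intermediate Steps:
R(I) = 2*I**2 (R(I) = I*(2*I) = 2*I**2)
F(q) = -5/6 - 2/q (F(q) = -5*1/6 - 2/q = -5/6 - 2/q)
X(U, B) = 2 + 2*B/(B + U) (X(U, B) = 2*(-1)**2 + (B + B)/(U + B) = 2*1 + (2*B)/(B + U) = 2 + 2*B/(B + U))
-437*(-89) + X(F(-1), 12) = -437*(-89) + 2*((-5/6 - 2/(-1)) + 2*12)/(12 + (-5/6 - 2/(-1))) = 38893 + 2*((-5/6 - 2*(-1)) + 24)/(12 + (-5/6 - 2*(-1))) = 38893 + 2*((-5/6 + 2) + 24)/(12 + (-5/6 + 2)) = 38893 + 2*(7/6 + 24)/(12 + 7/6) = 38893 + 2*(151/6)/(79/6) = 38893 + 2*(6/79)*(151/6) = 38893 + 302/79 = 3072849/79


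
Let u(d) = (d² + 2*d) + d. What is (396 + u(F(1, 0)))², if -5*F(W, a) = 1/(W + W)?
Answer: 1565864041/10000 ≈ 1.5659e+5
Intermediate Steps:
F(W, a) = -1/(10*W) (F(W, a) = -1/(5*(W + W)) = -1/(2*W)/5 = -1/(10*W))
u(d) = d² + 3*d
(396 + u(F(1, 0)))² = (396 + (-⅒/1)*(3 - ⅒/1))² = (396 + (-⅒*1)*(3 - ⅒*1))² = (396 - (3 - ⅒)/10)² = (396 - ⅒*29/10)² = (396 - 29/100)² = (39571/100)² = 1565864041/10000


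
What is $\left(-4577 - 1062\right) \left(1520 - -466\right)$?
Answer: $-11199054$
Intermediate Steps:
$\left(-4577 - 1062\right) \left(1520 - -466\right) = - 5639 \left(1520 + 466\right) = \left(-5639\right) 1986 = -11199054$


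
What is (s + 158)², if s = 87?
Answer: 60025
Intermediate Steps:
(s + 158)² = (87 + 158)² = 245² = 60025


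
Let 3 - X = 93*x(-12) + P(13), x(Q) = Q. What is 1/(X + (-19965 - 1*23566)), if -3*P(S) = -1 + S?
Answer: -1/42408 ≈ -2.3580e-5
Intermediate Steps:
P(S) = 1/3 - S/3 (P(S) = -(-1 + S)/3 = 1/3 - S/3)
X = 1123 (X = 3 - (93*(-12) + (1/3 - 1/3*13)) = 3 - (-1116 + (1/3 - 13/3)) = 3 - (-1116 - 4) = 3 - 1*(-1120) = 3 + 1120 = 1123)
1/(X + (-19965 - 1*23566)) = 1/(1123 + (-19965 - 1*23566)) = 1/(1123 + (-19965 - 23566)) = 1/(1123 - 43531) = 1/(-42408) = -1/42408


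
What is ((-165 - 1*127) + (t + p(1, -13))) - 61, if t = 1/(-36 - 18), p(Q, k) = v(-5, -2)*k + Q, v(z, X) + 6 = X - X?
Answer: -14797/54 ≈ -274.02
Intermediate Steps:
v(z, X) = -6 (v(z, X) = -6 + (X - X) = -6 + 0 = -6)
p(Q, k) = Q - 6*k (p(Q, k) = -6*k + Q = Q - 6*k)
t = -1/54 (t = 1/(-54) = -1/54 ≈ -0.018519)
((-165 - 1*127) + (t + p(1, -13))) - 61 = ((-165 - 1*127) + (-1/54 + (1 - 6*(-13)))) - 61 = ((-165 - 127) + (-1/54 + (1 + 78))) - 61 = (-292 + (-1/54 + 79)) - 61 = (-292 + 4265/54) - 61 = -11503/54 - 61 = -14797/54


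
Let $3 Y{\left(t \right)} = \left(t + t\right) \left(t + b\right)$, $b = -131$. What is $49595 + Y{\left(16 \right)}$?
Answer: $\frac{145105}{3} \approx 48368.0$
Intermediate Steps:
$Y{\left(t \right)} = \frac{2 t \left(-131 + t\right)}{3}$ ($Y{\left(t \right)} = \frac{\left(t + t\right) \left(t - 131\right)}{3} = \frac{2 t \left(-131 + t\right)}{3}$)
$49595 + Y{\left(16 \right)} = 49595 + \frac{2}{3} \cdot 16 \left(-131 + 16\right) = 49595 + \frac{2}{3} \cdot 16 \left(-115\right) = 49595 - \frac{3680}{3} = \frac{145105}{3}$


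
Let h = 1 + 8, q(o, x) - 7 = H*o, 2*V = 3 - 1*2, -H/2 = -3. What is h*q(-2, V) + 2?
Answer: -43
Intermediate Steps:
H = 6 (H = -2*(-3) = 6)
V = ½ (V = (3 - 1*2)/2 = (3 - 2)/2 = (½)*1 = ½ ≈ 0.50000)
q(o, x) = 7 + 6*o
h = 9
h*q(-2, V) + 2 = 9*(7 + 6*(-2)) + 2 = 9*(7 - 12) + 2 = 9*(-5) + 2 = -45 + 2 = -43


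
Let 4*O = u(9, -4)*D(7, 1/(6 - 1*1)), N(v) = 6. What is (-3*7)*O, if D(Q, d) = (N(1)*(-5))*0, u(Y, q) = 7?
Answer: 0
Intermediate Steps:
D(Q, d) = 0 (D(Q, d) = (6*(-5))*0 = -30*0 = 0)
O = 0 (O = (7*0)/4 = (¼)*0 = 0)
(-3*7)*O = -3*7*0 = -21*0 = 0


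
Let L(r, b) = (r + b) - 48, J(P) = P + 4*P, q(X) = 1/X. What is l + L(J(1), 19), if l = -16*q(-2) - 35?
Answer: -51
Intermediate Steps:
J(P) = 5*P
l = -27 (l = -16/(-2) - 35 = -16*(-½) - 35 = 8 - 35 = -27)
L(r, b) = -48 + b + r (L(r, b) = (b + r) - 48 = -48 + b + r)
l + L(J(1), 19) = -27 + (-48 + 19 + 5*1) = -27 + (-48 + 19 + 5) = -27 - 24 = -51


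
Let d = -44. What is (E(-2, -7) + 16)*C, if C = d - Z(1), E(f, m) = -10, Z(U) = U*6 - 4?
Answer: -276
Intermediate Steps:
Z(U) = -4 + 6*U (Z(U) = 6*U - 4 = -4 + 6*U)
C = -46 (C = -44 - (-4 + 6*1) = -44 - (-4 + 6) = -44 - 1*2 = -44 - 2 = -46)
(E(-2, -7) + 16)*C = (-10 + 16)*(-46) = 6*(-46) = -276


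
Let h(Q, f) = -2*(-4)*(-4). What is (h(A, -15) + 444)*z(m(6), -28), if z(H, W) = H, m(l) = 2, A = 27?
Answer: 824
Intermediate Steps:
h(Q, f) = -32 (h(Q, f) = 8*(-4) = -32)
(h(A, -15) + 444)*z(m(6), -28) = (-32 + 444)*2 = 412*2 = 824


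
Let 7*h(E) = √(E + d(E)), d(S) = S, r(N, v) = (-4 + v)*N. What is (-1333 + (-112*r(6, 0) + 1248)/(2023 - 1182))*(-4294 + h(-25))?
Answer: 4796900398/841 - 5585585*I*√2/5887 ≈ 5.7038e+6 - 1341.8*I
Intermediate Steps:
r(N, v) = N*(-4 + v)
h(E) = √2*√E/7 (h(E) = √(E + E)/7 = √(2*E)/7 = (√2*√E)/7 = √2*√E/7)
(-1333 + (-112*r(6, 0) + 1248)/(2023 - 1182))*(-4294 + h(-25)) = (-1333 + (-672*(-4 + 0) + 1248)/(2023 - 1182))*(-4294 + √2*√(-25)/7) = (-1333 + (-672*(-4) + 1248)/841)*(-4294 + √2*(5*I)/7) = (-1333 + (-112*(-24) + 1248)*(1/841))*(-4294 + 5*I*√2/7) = (-1333 + (2688 + 1248)*(1/841))*(-4294 + 5*I*√2/7) = (-1333 + 3936*(1/841))*(-4294 + 5*I*√2/7) = (-1333 + 3936/841)*(-4294 + 5*I*√2/7) = -1117117*(-4294 + 5*I*√2/7)/841 = 4796900398/841 - 5585585*I*√2/5887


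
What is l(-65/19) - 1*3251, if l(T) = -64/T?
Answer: -210099/65 ≈ -3232.3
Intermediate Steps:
l(-65/19) - 1*3251 = -64/((-65/19)) - 1*3251 = -64/((-65*1/19)) - 3251 = -64/(-65/19) - 3251 = -64*(-19/65) - 3251 = 1216/65 - 3251 = -210099/65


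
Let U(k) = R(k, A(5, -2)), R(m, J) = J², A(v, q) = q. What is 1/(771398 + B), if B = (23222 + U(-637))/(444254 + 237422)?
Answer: 340838/262921763137 ≈ 1.2963e-6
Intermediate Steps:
U(k) = 4 (U(k) = (-2)² = 4)
B = 11613/340838 (B = (23222 + 4)/(444254 + 237422) = 23226/681676 = 23226*(1/681676) = 11613/340838 ≈ 0.034072)
1/(771398 + B) = 1/(771398 + 11613/340838) = 1/(262921763137/340838) = 340838/262921763137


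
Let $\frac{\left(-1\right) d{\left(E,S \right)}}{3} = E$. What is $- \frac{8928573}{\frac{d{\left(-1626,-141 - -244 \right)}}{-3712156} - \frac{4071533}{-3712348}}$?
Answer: $- \frac{30760752963641568756}{3774014205401} \approx -8.1507 \cdot 10^{6}$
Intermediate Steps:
$d{\left(E,S \right)} = - 3 E$
$- \frac{8928573}{\frac{d{\left(-1626,-141 - -244 \right)}}{-3712156} - \frac{4071533}{-3712348}} = - \frac{8928573}{\frac{\left(-3\right) \left(-1626\right)}{-3712156} - \frac{4071533}{-3712348}} = - \frac{8928573}{4878 \left(- \frac{1}{3712156}\right) - - \frac{4071533}{3712348}} = - \frac{8928573}{- \frac{2439}{1856078} + \frac{4071533}{3712348}} = - \frac{8928573}{\frac{3774014205401}{3445203725572}} = \left(-8928573\right) \frac{3445203725572}{3774014205401} = - \frac{30760752963641568756}{3774014205401}$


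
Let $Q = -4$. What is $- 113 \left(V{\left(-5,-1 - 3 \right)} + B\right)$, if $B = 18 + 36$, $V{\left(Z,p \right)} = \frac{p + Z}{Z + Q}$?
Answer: $-6215$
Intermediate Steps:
$V{\left(Z,p \right)} = \frac{Z + p}{-4 + Z}$ ($V{\left(Z,p \right)} = \frac{p + Z}{Z - 4} = \frac{Z + p}{-4 + Z}$)
$B = 54$
$- 113 \left(V{\left(-5,-1 - 3 \right)} + B\right) = - 113 \left(\frac{-5 - 4}{-4 - 5} + 54\right) = - 113 \left(\frac{-5 - 4}{-9} + 54\right) = - 113 \left(\left(- \frac{1}{9}\right) \left(-9\right) + 54\right) = - 113 \left(1 + 54\right) = \left(-113\right) 55 = -6215$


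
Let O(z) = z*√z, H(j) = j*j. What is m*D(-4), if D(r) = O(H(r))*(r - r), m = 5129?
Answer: 0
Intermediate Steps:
H(j) = j²
O(z) = z^(3/2)
D(r) = 0 (D(r) = (r²)^(3/2)*(r - r) = (r²)^(3/2)*0 = 0)
m*D(-4) = 5129*0 = 0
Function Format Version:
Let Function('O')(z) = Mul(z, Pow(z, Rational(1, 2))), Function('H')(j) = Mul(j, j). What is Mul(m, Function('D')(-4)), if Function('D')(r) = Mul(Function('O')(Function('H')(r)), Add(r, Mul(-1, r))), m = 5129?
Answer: 0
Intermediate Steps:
Function('H')(j) = Pow(j, 2)
Function('O')(z) = Pow(z, Rational(3, 2))
Function('D')(r) = 0 (Function('D')(r) = Mul(Pow(Pow(r, 2), Rational(3, 2)), Add(r, Mul(-1, r))) = Mul(Pow(Pow(r, 2), Rational(3, 2)), 0) = 0)
Mul(m, Function('D')(-4)) = Mul(5129, 0) = 0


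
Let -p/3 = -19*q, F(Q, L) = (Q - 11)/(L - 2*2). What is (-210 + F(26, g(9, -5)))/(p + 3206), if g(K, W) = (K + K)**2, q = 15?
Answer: -13437/259904 ≈ -0.051700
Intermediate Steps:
g(K, W) = 4*K**2 (g(K, W) = (2*K)**2 = 4*K**2)
F(Q, L) = (-11 + Q)/(-4 + L) (F(Q, L) = (-11 + Q)/(L - 4) = (-11 + Q)/(-4 + L))
p = 855 (p = -(-57)*15 = -3*(-285) = 855)
(-210 + F(26, g(9, -5)))/(p + 3206) = (-210 + (-11 + 26)/(-4 + 4*9**2))/(855 + 3206) = (-210 + 15/(-4 + 4*81))/4061 = (-210 + 15/(-4 + 324))*(1/4061) = (-210 + 15/320)*(1/4061) = (-210 + (1/320)*15)*(1/4061) = (-210 + 3/64)*(1/4061) = -13437/64*1/4061 = -13437/259904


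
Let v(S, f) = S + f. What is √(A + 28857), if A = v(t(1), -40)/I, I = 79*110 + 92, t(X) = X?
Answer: 3*√247283687730/8782 ≈ 169.87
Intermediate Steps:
I = 8782 (I = 8690 + 92 = 8782)
A = -39/8782 (A = (1 - 40)/8782 = -39*1/8782 = -39/8782 ≈ -0.0044409)
√(A + 28857) = √(-39/8782 + 28857) = √(253422135/8782) = 3*√247283687730/8782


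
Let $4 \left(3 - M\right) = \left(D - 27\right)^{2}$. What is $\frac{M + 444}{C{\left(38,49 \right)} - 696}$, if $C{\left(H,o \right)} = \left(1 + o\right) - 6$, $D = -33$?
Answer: $\frac{453}{652} \approx 0.69479$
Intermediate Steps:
$C{\left(H,o \right)} = -5 + o$
$M = -897$ ($M = 3 - \frac{\left(-33 - 27\right)^{2}}{4} = 3 - \frac{\left(-60\right)^{2}}{4} = 3 - 900 = -897$)
$\frac{M + 444}{C{\left(38,49 \right)} - 696} = \frac{-897 + 444}{\left(-5 + 49\right) - 696} = - \frac{453}{44 - 696} = - \frac{453}{-652} = \left(-453\right) \left(- \frac{1}{652}\right) = \frac{453}{652}$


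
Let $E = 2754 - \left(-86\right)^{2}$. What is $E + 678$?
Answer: $-3964$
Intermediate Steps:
$E = -4642$ ($E = 2754 - 7396 = -4642$)
$E + 678 = -4642 + 678 = -3964$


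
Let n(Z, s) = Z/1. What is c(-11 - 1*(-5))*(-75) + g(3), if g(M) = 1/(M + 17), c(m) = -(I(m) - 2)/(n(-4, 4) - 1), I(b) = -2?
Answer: 1201/20 ≈ 60.050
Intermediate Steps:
n(Z, s) = Z (n(Z, s) = Z*1 = Z)
c(m) = -⅘ (c(m) = -(-2 - 2)/(-4 - 1) = -(-4)/(-5) = -(-4)*(-1)/5 = -1*⅘ = -⅘)
g(M) = 1/(17 + M)
c(-11 - 1*(-5))*(-75) + g(3) = -⅘*(-75) + 1/(17 + 3) = 60 + 1/20 = 1201/20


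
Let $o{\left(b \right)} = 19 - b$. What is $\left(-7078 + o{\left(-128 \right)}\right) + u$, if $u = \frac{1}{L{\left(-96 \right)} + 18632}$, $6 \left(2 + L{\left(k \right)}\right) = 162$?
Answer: $- \frac{129311666}{18657} \approx -6931.0$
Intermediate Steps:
$L{\left(k \right)} = 25$ ($L{\left(k \right)} = -2 + \frac{1}{6} \cdot 162 = -2 + 27 = 25$)
$u = \frac{1}{18657}$ ($u = \frac{1}{25 + 18632} = \frac{1}{18657} \approx 5.3599 \cdot 10^{-5}$)
$\left(-7078 + o{\left(-128 \right)}\right) + u = \left(-7078 + \left(19 - -128\right)\right) + \frac{1}{18657} = \left(-7078 + \left(19 + 128\right)\right) + \frac{1}{18657} = \left(-7078 + 147\right) + \frac{1}{18657} = -6931 + \frac{1}{18657} = - \frac{129311666}{18657}$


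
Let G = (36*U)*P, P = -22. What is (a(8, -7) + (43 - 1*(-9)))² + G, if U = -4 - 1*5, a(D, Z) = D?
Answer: 10728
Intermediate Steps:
U = -9 (U = -4 - 5 = -9)
G = 7128 (G = (36*(-9))*(-22) = -324*(-22) = 7128)
(a(8, -7) + (43 - 1*(-9)))² + G = (8 + (43 - 1*(-9)))² + 7128 = (8 + (43 + 9))² + 7128 = (8 + 52)² + 7128 = 60² + 7128 = 3600 + 7128 = 10728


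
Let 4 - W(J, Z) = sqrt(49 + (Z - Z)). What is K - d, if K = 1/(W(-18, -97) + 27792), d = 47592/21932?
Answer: -330628039/152367087 ≈ -2.1699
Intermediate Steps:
W(J, Z) = -3 (W(J, Z) = 4 - sqrt(49 + (Z - Z)) = 4 - sqrt(49 + 0) = 4 - sqrt(49) = 4 - 1*7 = 4 - 7 = -3)
d = 11898/5483 (d = 47592*(1/21932) = 11898/5483 ≈ 2.1700)
K = 1/27789 (K = 1/(-3 + 27792) = 1/27789 ≈ 3.5985e-5)
K - d = 1/27789 - 1*11898/5483 = 1/27789 - 11898/5483 = -330628039/152367087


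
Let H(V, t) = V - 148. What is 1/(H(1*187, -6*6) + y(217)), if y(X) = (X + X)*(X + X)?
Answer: 1/188395 ≈ 5.3080e-6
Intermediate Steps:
H(V, t) = -148 + V
y(X) = 4*X**2 (y(X) = (2*X)*(2*X) = 4*X**2)
1/(H(1*187, -6*6) + y(217)) = 1/((-148 + 1*187) + 4*217**2) = 1/((-148 + 187) + 4*47089) = 1/(39 + 188356) = 1/188395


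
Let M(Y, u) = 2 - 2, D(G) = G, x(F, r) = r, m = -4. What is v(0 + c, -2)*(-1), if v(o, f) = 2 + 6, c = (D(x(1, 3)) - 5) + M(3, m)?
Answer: -8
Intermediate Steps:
M(Y, u) = 0
c = -2 (c = (3 - 5) + 0 = -2 + 0 = -2)
v(o, f) = 8
v(0 + c, -2)*(-1) = 8*(-1) = -8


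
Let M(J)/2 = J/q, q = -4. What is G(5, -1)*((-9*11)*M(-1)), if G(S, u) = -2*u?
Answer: -99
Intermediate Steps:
M(J) = -J/2 (M(J) = 2*(J/(-4)) = 2*(J*(-¼)) = 2*(-J/4) = -J/2)
G(5, -1)*((-9*11)*M(-1)) = (-2*(-1))*((-9*11)*(-½*(-1))) = 2*(-99*½) = 2*(-99/2) = -99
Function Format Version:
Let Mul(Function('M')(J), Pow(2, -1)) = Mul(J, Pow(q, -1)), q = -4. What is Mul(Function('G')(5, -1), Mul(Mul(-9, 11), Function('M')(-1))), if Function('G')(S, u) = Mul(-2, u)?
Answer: -99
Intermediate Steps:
Function('M')(J) = Mul(Rational(-1, 2), J) (Function('M')(J) = Mul(2, Mul(J, Pow(-4, -1))) = Mul(2, Mul(J, Rational(-1, 4))) = Mul(2, Mul(Rational(-1, 4), J)) = Mul(Rational(-1, 2), J))
Mul(Function('G')(5, -1), Mul(Mul(-9, 11), Function('M')(-1))) = Mul(Mul(-2, -1), Mul(Mul(-9, 11), Mul(Rational(-1, 2), -1))) = Mul(2, Mul(-99, Rational(1, 2))) = Mul(2, Rational(-99, 2)) = -99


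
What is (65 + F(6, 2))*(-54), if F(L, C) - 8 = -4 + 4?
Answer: -3942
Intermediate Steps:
F(L, C) = 8 (F(L, C) = 8 + (-4 + 4) = 8 + 0 = 8)
(65 + F(6, 2))*(-54) = (65 + 8)*(-54) = 73*(-54) = -3942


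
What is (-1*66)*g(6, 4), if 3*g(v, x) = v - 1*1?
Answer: -110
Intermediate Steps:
g(v, x) = -⅓ + v/3 (g(v, x) = (v - 1*1)/3 = (v - 1)/3 = (-1 + v)/3 = -⅓ + v/3)
(-1*66)*g(6, 4) = (-1*66)*(-⅓ + (⅓)*6) = -66*(-⅓ + 2) = -66*5/3 = -110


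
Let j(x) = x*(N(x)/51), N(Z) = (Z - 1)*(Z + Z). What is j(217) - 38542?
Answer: 6125602/17 ≈ 3.6033e+5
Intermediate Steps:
N(Z) = 2*Z*(-1 + Z) (N(Z) = (-1 + Z)*(2*Z) = 2*Z*(-1 + Z))
j(x) = 2*x²*(-1 + x)/51 (j(x) = x*((2*x*(-1 + x))/51) = x*((2*x*(-1 + x))*(1/51)) = x*(2*x*(-1 + x)/51) = 2*x²*(-1 + x)/51)
j(217) - 38542 = (2/51)*217²*(-1 + 217) - 38542 = (2/51)*47089*216 - 38542 = 6780816/17 - 38542 = 6125602/17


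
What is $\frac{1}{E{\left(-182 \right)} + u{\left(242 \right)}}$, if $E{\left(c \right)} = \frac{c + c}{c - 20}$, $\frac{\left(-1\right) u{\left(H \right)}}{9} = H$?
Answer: $- \frac{101}{219796} \approx -0.00045952$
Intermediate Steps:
$u{\left(H \right)} = - 9 H$
$E{\left(c \right)} = \frac{2 c}{-20 + c}$
$\frac{1}{E{\left(-182 \right)} + u{\left(242 \right)}} = \frac{1}{2 \left(-182\right) \frac{1}{-20 - 182} - 2178} = \frac{1}{2 \left(-182\right) \frac{1}{-202} - 2178} = \frac{1}{2 \left(-182\right) \left(- \frac{1}{202}\right) - 2178} = \frac{1}{\frac{182}{101} - 2178} = \frac{1}{- \frac{219796}{101}} = - \frac{101}{219796}$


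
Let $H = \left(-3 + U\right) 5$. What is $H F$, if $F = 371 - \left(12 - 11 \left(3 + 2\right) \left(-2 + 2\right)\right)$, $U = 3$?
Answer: $0$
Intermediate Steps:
$H = 0$ ($H = \left(-3 + 3\right) 5 = 0 \cdot 5 = 0$)
$F = 359$ ($F = 371 - \left(12 - 11 \cdot 5 \cdot 0\right) = 371 + \left(11 \cdot 0 - 12\right) = 371 + \left(0 - 12\right) = 371 - 12 = 359$)
$H F = 0 \cdot 359 = 0$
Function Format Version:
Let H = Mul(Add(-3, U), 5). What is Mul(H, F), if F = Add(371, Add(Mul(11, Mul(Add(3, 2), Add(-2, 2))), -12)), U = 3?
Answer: 0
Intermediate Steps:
H = 0 (H = Mul(Add(-3, 3), 5) = Mul(0, 5) = 0)
F = 359 (F = Add(371, Add(Mul(11, Mul(5, 0)), -12)) = Add(371, Add(Mul(11, 0), -12)) = Add(371, Add(0, -12)) = Add(371, -12) = 359)
Mul(H, F) = Mul(0, 359) = 0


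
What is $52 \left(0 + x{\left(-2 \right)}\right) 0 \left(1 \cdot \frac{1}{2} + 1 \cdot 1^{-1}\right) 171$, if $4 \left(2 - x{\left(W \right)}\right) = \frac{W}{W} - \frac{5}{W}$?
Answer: $0$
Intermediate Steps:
$x{\left(W \right)} = \frac{7}{4} + \frac{5}{4 W}$ ($x{\left(W \right)} = 2 - \frac{\frac{W}{W} - \frac{5}{W}}{4} = 2 - \frac{1 - \frac{5}{W}}{4} = 2 - \left(\frac{1}{4} - \frac{5}{4 W}\right) = \frac{7}{4} + \frac{5}{4 W}$)
$52 \left(0 + x{\left(-2 \right)}\right) 0 \left(1 \cdot \frac{1}{2} + 1 \cdot 1^{-1}\right) 171 = 52 \left(0 + \frac{5 + 7 \left(-2\right)}{4 \left(-2\right)}\right) 0 \left(1 \cdot \frac{1}{2} + 1 \cdot 1^{-1}\right) 171 = 52 \left(0 + \frac{1}{4} \left(- \frac{1}{2}\right) \left(5 - 14\right)\right) 0 \left(1 \cdot \frac{1}{2} + 1 \cdot 1\right) 171 = 52 \left(0 + \frac{1}{4} \left(- \frac{1}{2}\right) \left(-9\right)\right) 0 \left(\frac{1}{2} + 1\right) 171 = 52 \left(0 + \frac{9}{8}\right) 0 \cdot \frac{3}{2} \cdot 171 = 52 \cdot \frac{9}{8} \cdot 0 \cdot \frac{3}{2} \cdot 171 = 52 \cdot 0 \cdot \frac{3}{2} \cdot 171 = 52 \cdot 0 \cdot 171 = 0 \cdot 171 = 0$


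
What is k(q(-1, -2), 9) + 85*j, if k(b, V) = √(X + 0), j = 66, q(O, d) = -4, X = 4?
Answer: 5612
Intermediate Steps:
k(b, V) = 2 (k(b, V) = √(4 + 0) = √4 = 2)
k(q(-1, -2), 9) + 85*j = 2 + 85*66 = 2 + 5610 = 5612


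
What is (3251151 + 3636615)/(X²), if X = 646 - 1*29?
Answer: 6887766/380689 ≈ 18.093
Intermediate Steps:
X = 617 (X = 646 - 29 = 617)
(3251151 + 3636615)/(X²) = (3251151 + 3636615)/(617²) = 6887766/380689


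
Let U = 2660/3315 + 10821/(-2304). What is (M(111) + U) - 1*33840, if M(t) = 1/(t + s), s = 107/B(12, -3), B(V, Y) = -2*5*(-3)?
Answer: -19743004412735/583355136 ≈ -33844.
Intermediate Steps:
U = -660955/169728 (U = 2660*(1/3315) + 10821*(-1/2304) = 532/663 - 3607/768 = -660955/169728 ≈ -3.8942)
B(V, Y) = 30 (B(V, Y) = -10*(-3) = 30)
s = 107/30 ≈ 3.5667
M(t) = 1/(107/30 + t) (M(t) = 1/(t + 107/30) = 1/(107/30 + t))
(M(111) + U) - 1*33840 = (30/(107 + 30*111) - 660955/169728) - 1*33840 = (30/(107 + 3330) - 660955/169728) - 33840 = (30/3437 - 660955/169728) - 33840 = -2266610495/583355136 - 33840 = -19743004412735/583355136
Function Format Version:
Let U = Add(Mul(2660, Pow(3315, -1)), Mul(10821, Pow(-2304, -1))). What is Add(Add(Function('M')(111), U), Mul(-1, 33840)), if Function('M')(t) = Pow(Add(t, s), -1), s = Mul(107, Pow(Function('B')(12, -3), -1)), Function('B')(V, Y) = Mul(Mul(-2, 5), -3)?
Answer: Rational(-19743004412735, 583355136) ≈ -33844.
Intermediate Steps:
U = Rational(-660955, 169728) (U = Add(Mul(2660, Rational(1, 3315)), Mul(10821, Rational(-1, 2304))) = Add(Rational(532, 663), Rational(-3607, 768)) = Rational(-660955, 169728) ≈ -3.8942)
Function('B')(V, Y) = 30 (Function('B')(V, Y) = Mul(-10, -3) = 30)
s = Rational(107, 30) (s = Mul(107, Pow(30, -1)) = Mul(107, Rational(1, 30)) = Rational(107, 30) ≈ 3.5667)
Function('M')(t) = Pow(Add(Rational(107, 30), t), -1) (Function('M')(t) = Pow(Add(t, Rational(107, 30)), -1) = Pow(Add(Rational(107, 30), t), -1))
Add(Add(Function('M')(111), U), Mul(-1, 33840)) = Add(Add(Mul(30, Pow(Add(107, Mul(30, 111)), -1)), Rational(-660955, 169728)), Mul(-1, 33840)) = Add(Add(Mul(30, Pow(Add(107, 3330), -1)), Rational(-660955, 169728)), -33840) = Add(Add(Mul(30, Pow(3437, -1)), Rational(-660955, 169728)), -33840) = Add(Add(Mul(30, Rational(1, 3437)), Rational(-660955, 169728)), -33840) = Add(Add(Rational(30, 3437), Rational(-660955, 169728)), -33840) = Add(Rational(-2266610495, 583355136), -33840) = Rational(-19743004412735, 583355136)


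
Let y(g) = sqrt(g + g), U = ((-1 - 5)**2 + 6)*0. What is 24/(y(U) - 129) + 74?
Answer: 3174/43 ≈ 73.814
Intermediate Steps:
U = 0 (U = ((-6)**2 + 6)*0 = (36 + 6)*0 = 42*0 = 0)
y(g) = sqrt(2)*sqrt(g) (y(g) = sqrt(2*g) = sqrt(2)*sqrt(g))
24/(y(U) - 129) + 74 = 24/(sqrt(2)*sqrt(0) - 129) + 74 = 24/(sqrt(2)*0 - 129) + 74 = 24/(0 - 129) + 74 = 24/(-129) + 74 = -1/129*24 + 74 = -8/43 + 74 = 3174/43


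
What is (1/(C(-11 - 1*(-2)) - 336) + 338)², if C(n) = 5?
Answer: 12516463129/109561 ≈ 1.1424e+5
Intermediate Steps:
(1/(C(-11 - 1*(-2)) - 336) + 338)² = (1/(5 - 336) + 338)² = (1/(-331) + 338)² = (-1/331 + 338)² = (111877/331)² = 12516463129/109561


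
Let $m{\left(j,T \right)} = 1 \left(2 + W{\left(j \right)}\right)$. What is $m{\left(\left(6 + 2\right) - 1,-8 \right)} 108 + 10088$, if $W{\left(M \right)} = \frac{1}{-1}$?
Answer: $10196$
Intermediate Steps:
$W{\left(M \right)} = -1$
$m{\left(j,T \right)} = 1$ ($m{\left(j,T \right)} = 1 \left(2 - 1\right) = 1 \cdot 1 = 1$)
$m{\left(\left(6 + 2\right) - 1,-8 \right)} 108 + 10088 = 1 \cdot 108 + 10088 = 108 + 10088 = 10196$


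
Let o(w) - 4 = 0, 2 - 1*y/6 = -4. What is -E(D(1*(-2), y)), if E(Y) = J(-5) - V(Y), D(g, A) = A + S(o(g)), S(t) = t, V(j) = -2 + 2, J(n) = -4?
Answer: 4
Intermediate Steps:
y = 36 (y = 12 - 6*(-4) = 12 + 24 = 36)
o(w) = 4 (o(w) = 4 + 0 = 4)
V(j) = 0
D(g, A) = 4 + A (D(g, A) = A + 4 = 4 + A)
E(Y) = -4 (E(Y) = -4 - 1*0 = -4 + 0 = -4)
-E(D(1*(-2), y)) = -1*(-4) = 4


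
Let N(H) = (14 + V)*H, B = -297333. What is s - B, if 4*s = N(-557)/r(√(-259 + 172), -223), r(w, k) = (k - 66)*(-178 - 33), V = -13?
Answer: 72524275471/243916 ≈ 2.9733e+5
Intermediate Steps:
N(H) = H (N(H) = (14 - 13)*H = 1*H = H)
r(w, k) = 13926 - 211*k (r(w, k) = (-66 + k)*(-211) = 13926 - 211*k)
s = -557/243916 (s = (-557/(13926 - 211*(-223)))/4 = (-557/(13926 + 47053))/4 = (-557/60979)/4 = (-557*1/60979)/4 = (¼)*(-557/60979) = -557/243916 ≈ -0.0022836)
s - B = -557/243916 - 1*(-297333) = -557/243916 + 297333 = 72524275471/243916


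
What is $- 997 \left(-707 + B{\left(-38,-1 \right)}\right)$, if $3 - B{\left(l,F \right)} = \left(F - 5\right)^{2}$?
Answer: $737780$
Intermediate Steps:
$B{\left(l,F \right)} = 3 - \left(-5 + F\right)^{2}$ ($B{\left(l,F \right)} = 3 - \left(F - 5\right)^{2} = 3 - \left(-5 + F\right)^{2}$)
$- 997 \left(-707 + B{\left(-38,-1 \right)}\right) = - 997 \left(-707 + \left(3 - \left(-5 - 1\right)^{2}\right)\right) = - 997 \left(-707 + \left(3 - \left(-6\right)^{2}\right)\right) = - 997 \left(-707 + \left(3 - 36\right)\right) = - 997 \left(-707 - 33\right) = \left(-997\right) \left(-740\right) = 737780$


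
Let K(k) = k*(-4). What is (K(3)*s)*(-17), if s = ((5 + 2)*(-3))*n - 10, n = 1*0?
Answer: -2040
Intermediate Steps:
n = 0
K(k) = -4*k
s = -10 (s = ((5 + 2)*(-3))*0 - 10 = (7*(-3))*0 - 10 = -21*0 - 10 = 0 - 10 = -10)
(K(3)*s)*(-17) = (-4*3*(-10))*(-17) = -12*(-10)*(-17) = 120*(-17) = -2040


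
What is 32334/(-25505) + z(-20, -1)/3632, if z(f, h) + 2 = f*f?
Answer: -53643049/46317080 ≈ -1.1582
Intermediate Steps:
z(f, h) = -2 + f² (z(f, h) = -2 + f*f = -2 + f²)
32334/(-25505) + z(-20, -1)/3632 = 32334/(-25505) + (-2 + (-20)²)/3632 = 32334*(-1/25505) + (-2 + 400)*(1/3632) = -32334/25505 + 398*(1/3632) = -32334/25505 + 199/1816 = -53643049/46317080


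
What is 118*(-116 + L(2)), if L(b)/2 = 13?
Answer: -10620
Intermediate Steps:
L(b) = 26 (L(b) = 2*13 = 26)
118*(-116 + L(2)) = 118*(-116 + 26) = 118*(-90) = -10620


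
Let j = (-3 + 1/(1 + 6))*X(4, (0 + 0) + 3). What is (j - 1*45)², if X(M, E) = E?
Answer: 140625/49 ≈ 2869.9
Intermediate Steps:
j = -60/7 (j = (-3 + 1/(1 + 6))*((0 + 0) + 3) = (-3 + 1/7)*(0 + 3) = (-3 + ⅐)*3 = -20/7*3 = -60/7 ≈ -8.5714)
(j - 1*45)² = (-60/7 - 1*45)² = (-60/7 - 45)² = (-375/7)² = 140625/49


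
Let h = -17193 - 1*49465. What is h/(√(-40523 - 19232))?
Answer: 66658*I*√59755/59755 ≈ 272.69*I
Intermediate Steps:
h = -66658 (h = -17193 - 49465 = -66658)
h/(√(-40523 - 19232)) = -66658/√(-40523 - 19232) = -66658*(-I*√59755/59755) = -(-66658)*I*√59755/59755 = 66658*I*√59755/59755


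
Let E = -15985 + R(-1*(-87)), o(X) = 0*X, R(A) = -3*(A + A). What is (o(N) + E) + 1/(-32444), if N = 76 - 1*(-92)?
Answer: -535553109/32444 ≈ -16507.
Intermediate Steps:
N = 168 (N = 76 + 92 = 168)
R(A) = -6*A
o(X) = 0
E = -16507 (E = -15985 - (-6)*(-87) = -15985 - 6*87 = -15985 - 522 = -16507)
(o(N) + E) + 1/(-32444) = (0 - 16507) + 1/(-32444) = -16507 - 1/32444 = -535553109/32444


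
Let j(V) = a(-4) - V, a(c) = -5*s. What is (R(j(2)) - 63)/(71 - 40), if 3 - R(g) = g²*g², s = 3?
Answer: -83581/31 ≈ -2696.2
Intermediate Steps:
a(c) = -15 (a(c) = -5*3 = -15)
j(V) = -15 - V
R(g) = 3 - g⁴ (R(g) = 3 - g²*g² = 3 - g⁴)
(R(j(2)) - 63)/(71 - 40) = ((3 - (-15 - 1*2)⁴) - 63)/(71 - 40) = ((3 - (-15 - 2)⁴) - 63)/31 = ((3 - 1*(-17)⁴) - 63)/31 = ((3 - 1*83521) - 63)/31 = ((3 - 83521) - 63)/31 = (-83518 - 63)/31 = (1/31)*(-83581) = -83581/31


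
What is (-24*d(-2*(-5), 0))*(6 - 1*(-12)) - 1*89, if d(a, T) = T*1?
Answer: -89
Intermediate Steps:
d(a, T) = T
(-24*d(-2*(-5), 0))*(6 - 1*(-12)) - 1*89 = (-24*0)*(6 - 1*(-12)) - 1*89 = 0*(6 + 12) - 89 = 0*18 - 89 = 0 - 89 = -89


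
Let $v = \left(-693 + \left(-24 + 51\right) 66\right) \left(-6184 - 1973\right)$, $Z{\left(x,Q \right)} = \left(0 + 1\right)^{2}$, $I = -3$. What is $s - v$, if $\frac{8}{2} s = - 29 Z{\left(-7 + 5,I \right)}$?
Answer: $\frac{35531863}{4} \approx 8.883 \cdot 10^{6}$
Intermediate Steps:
$Z{\left(x,Q \right)} = 1$ ($Z{\left(x,Q \right)} = 1^{2} = 1$)
$s = - \frac{29}{4}$ ($s = \frac{\left(-29\right) 1}{4} = \frac{1}{4} \left(-29\right) = - \frac{29}{4} \approx -7.25$)
$v = -8882973$ ($v = \left(-693 + 27 \cdot 66\right) \left(-8157\right) = \left(-693 + 1782\right) \left(-8157\right) = 1089 \left(-8157\right) = -8882973$)
$s - v = - \frac{29}{4} - -8882973 = - \frac{29}{4} + 8882973 = \frac{35531863}{4}$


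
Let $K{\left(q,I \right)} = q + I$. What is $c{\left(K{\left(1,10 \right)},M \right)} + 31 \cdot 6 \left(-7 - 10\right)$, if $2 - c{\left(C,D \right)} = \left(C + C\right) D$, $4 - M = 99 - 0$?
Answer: $-1070$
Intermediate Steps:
$K{\left(q,I \right)} = I + q$
$M = -95$ ($M = 4 - \left(99 - 0\right) = 4 - \left(99 + 0\right) = 4 - 99 = -95$)
$c{\left(C,D \right)} = 2 - 2 C D$ ($c{\left(C,D \right)} = 2 - \left(C + C\right) D = 2 - 2 C D$)
$c{\left(K{\left(1,10 \right)},M \right)} + 31 \cdot 6 \left(-7 - 10\right) = \left(2 - 2 \left(10 + 1\right) \left(-95\right)\right) + 31 \cdot 6 \left(-7 - 10\right) = \left(2 - 22 \left(-95\right)\right) + 186 \left(-7 - 10\right) = \left(2 + 2090\right) + 186 \left(-17\right) = 2092 - 3162 = -1070$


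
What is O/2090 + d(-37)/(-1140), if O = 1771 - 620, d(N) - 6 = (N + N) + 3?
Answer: 7621/12540 ≈ 0.60774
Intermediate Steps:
d(N) = 9 + 2*N (d(N) = 6 + ((N + N) + 3) = 6 + (2*N + 3) = 6 + (3 + 2*N) = 9 + 2*N)
O = 1151
O/2090 + d(-37)/(-1140) = 1151/2090 + (9 + 2*(-37))/(-1140) = 1151*(1/2090) + (9 - 74)*(-1/1140) = 1151/2090 - 65*(-1/1140) = 1151/2090 + 13/228 = 7621/12540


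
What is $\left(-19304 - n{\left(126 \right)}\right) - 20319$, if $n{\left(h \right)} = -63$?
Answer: $-39560$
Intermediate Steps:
$\left(-19304 - n{\left(126 \right)}\right) - 20319 = \left(-19304 - -63\right) - 20319 = \left(-19304 + 63\right) - 20319 = -19241 - 20319 = -39560$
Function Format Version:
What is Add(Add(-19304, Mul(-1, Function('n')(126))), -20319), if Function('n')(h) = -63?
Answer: -39560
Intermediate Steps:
Add(Add(-19304, Mul(-1, Function('n')(126))), -20319) = Add(Add(-19304, Mul(-1, -63)), -20319) = Add(Add(-19304, 63), -20319) = Add(-19241, -20319) = -39560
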